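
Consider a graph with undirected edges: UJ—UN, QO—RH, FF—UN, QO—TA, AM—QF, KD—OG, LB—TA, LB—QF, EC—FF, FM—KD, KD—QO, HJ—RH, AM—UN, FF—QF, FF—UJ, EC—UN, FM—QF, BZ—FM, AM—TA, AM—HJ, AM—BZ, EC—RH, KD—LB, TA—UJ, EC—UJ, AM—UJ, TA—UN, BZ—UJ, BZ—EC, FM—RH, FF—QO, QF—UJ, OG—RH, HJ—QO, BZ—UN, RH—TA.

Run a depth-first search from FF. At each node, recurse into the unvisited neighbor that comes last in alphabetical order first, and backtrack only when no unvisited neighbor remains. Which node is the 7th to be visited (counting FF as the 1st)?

Visit FF
FF → UN
UN → UJ
UJ → TA
TA → RH
RH → QO
QO → KD
KD → OG
KD → LB
LB → QF
QF → FM
FM → BZ
BZ → EC
BZ → AM
AM → HJ

Visit order: FF, UN, UJ, TA, RH, QO, KD, OG, LB, QF, FM, BZ, EC, AM, HJ

KD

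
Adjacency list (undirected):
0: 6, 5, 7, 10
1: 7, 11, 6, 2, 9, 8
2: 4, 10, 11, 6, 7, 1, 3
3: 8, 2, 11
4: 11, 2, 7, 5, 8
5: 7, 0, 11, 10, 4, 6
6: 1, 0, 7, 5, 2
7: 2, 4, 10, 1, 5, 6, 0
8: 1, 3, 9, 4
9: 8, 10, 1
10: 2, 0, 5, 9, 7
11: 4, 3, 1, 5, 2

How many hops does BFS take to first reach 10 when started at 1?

2

Level 0: 1
Level 1: 2, 6, 7, 8, 9, 11
Level 2: 0, 3, 4, 5, 10
10 first appears at level 2.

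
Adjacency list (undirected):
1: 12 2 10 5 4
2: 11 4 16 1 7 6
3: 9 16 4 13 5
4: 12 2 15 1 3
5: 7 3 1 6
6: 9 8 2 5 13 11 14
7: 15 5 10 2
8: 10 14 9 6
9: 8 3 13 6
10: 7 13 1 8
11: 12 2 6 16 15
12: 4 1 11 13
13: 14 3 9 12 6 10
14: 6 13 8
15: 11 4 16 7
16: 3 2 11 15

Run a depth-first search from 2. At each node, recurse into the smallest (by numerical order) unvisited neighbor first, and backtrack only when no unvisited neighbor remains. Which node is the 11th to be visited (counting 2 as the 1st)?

Visit 2
2 → 1
1 → 4
4 → 3
3 → 5
5 → 6
6 → 8
8 → 9
9 → 13
13 → 10
10 → 7
7 → 15
15 → 11
11 → 12
11 → 16
13 → 14

Visit order: 2, 1, 4, 3, 5, 6, 8, 9, 13, 10, 7, 15, 11, 12, 16, 14

7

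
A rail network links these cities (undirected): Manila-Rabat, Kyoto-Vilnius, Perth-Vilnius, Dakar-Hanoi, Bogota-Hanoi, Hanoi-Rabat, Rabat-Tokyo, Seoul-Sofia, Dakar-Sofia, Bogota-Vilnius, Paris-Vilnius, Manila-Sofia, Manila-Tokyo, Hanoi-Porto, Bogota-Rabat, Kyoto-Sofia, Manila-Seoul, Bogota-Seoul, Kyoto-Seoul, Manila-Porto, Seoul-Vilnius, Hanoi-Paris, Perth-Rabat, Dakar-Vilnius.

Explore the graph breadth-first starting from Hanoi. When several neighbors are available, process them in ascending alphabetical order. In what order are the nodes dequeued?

Visit Hanoi; enqueue Bogota, Dakar, Paris, Porto, Rabat → queue [Bogota, Dakar, Paris, Porto, Rabat]
Visit Bogota; enqueue Seoul, Vilnius → queue [Dakar, Paris, Porto, Rabat, Seoul, Vilnius]
Visit Dakar; enqueue Sofia → queue [Paris, Porto, Rabat, Seoul, Vilnius, Sofia]
Visit Paris → queue [Porto, Rabat, Seoul, Vilnius, Sofia]
Visit Porto; enqueue Manila → queue [Rabat, Seoul, Vilnius, Sofia, Manila]
Visit Rabat; enqueue Perth, Tokyo → queue [Seoul, Vilnius, Sofia, Manila, Perth, Tokyo]
Visit Seoul; enqueue Kyoto → queue [Vilnius, Sofia, Manila, Perth, Tokyo, Kyoto]
Visit Vilnius → queue [Sofia, Manila, Perth, Tokyo, Kyoto]
Visit Sofia → queue [Manila, Perth, Tokyo, Kyoto]
Visit Manila → queue [Perth, Tokyo, Kyoto]
Visit Perth → queue [Tokyo, Kyoto]
Visit Tokyo → queue [Kyoto]
Visit Kyoto → queue []

Hanoi, Bogota, Dakar, Paris, Porto, Rabat, Seoul, Vilnius, Sofia, Manila, Perth, Tokyo, Kyoto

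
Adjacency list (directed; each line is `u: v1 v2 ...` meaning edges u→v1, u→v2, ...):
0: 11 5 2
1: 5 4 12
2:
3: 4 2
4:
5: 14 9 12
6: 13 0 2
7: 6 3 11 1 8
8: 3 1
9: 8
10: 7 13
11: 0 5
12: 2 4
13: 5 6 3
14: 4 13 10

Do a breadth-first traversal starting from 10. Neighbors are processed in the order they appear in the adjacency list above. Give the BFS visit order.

10 → 7 → 13 → 6 → 3 → 11 → 1 → 8 → 5 → 0 → 2 → 4 → 12 → 14 → 9

Visit 10; enqueue 7, 13 → queue [7, 13]
Visit 7; enqueue 6, 3, 11, 1, 8 → queue [13, 6, 3, 11, 1, 8]
Visit 13; enqueue 5 → queue [6, 3, 11, 1, 8, 5]
Visit 6; enqueue 0, 2 → queue [3, 11, 1, 8, 5, 0, 2]
Visit 3; enqueue 4 → queue [11, 1, 8, 5, 0, 2, 4]
Visit 11 → queue [1, 8, 5, 0, 2, 4]
Visit 1; enqueue 12 → queue [8, 5, 0, 2, 4, 12]
Visit 8 → queue [5, 0, 2, 4, 12]
Visit 5; enqueue 14, 9 → queue [0, 2, 4, 12, 14, 9]
Visit 0 → queue [2, 4, 12, 14, 9]
Visit 2 → queue [4, 12, 14, 9]
Visit 4 → queue [12, 14, 9]
Visit 12 → queue [14, 9]
Visit 14 → queue [9]
Visit 9 → queue []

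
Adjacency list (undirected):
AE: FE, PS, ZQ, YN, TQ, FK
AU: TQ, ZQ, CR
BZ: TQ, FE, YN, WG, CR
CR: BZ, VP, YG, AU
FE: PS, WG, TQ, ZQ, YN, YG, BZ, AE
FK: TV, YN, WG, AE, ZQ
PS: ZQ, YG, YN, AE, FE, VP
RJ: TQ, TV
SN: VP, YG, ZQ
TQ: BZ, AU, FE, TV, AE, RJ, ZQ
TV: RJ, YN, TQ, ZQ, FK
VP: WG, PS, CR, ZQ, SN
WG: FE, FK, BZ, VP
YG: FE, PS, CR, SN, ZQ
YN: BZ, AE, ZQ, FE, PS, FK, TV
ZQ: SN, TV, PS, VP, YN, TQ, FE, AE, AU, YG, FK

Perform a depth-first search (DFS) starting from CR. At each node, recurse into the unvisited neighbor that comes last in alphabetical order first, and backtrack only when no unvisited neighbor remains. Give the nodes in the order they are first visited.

CR YG ZQ YN TV TQ RJ FE WG VP SN PS AE FK BZ AU

Visit CR
CR → YG
YG → ZQ
ZQ → YN
YN → TV
TV → TQ
TQ → RJ
TQ → FE
FE → WG
WG → VP
VP → SN
VP → PS
PS → AE
AE → FK
WG → BZ
TQ → AU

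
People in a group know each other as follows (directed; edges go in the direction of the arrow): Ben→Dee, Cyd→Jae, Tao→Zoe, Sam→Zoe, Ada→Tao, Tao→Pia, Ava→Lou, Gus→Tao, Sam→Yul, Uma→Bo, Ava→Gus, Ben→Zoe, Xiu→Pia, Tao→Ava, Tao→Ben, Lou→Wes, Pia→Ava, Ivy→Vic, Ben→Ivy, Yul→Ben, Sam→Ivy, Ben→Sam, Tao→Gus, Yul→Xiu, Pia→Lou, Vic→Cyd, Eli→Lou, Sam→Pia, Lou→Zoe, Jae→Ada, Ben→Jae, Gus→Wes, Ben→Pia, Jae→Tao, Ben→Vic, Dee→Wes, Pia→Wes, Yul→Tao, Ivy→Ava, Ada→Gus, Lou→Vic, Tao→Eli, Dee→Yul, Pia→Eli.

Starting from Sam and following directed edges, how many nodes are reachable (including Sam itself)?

BFS from Sam visits: Sam, Zoe, Yul, Pia, Ivy, Xiu, Tao, Ben, Wes, Lou, Eli, Ava, Vic, Gus, Jae, Dee, Cyd, Ada
Reachable nodes: 18 of 20 total.

18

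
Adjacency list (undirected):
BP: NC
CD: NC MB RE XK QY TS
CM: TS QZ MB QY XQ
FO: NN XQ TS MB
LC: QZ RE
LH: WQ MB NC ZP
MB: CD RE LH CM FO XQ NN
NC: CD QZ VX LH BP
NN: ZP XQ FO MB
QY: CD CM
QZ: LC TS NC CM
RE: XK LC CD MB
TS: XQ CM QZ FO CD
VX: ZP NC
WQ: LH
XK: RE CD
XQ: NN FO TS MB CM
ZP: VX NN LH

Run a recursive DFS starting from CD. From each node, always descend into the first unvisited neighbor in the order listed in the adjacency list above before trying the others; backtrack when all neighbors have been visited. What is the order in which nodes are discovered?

CD → NC → QZ → LC → RE → XK → MB → LH → WQ → ZP → VX → NN → XQ → FO → TS → CM → QY → BP

Visit CD
CD → NC
NC → QZ
QZ → LC
LC → RE
RE → XK
RE → MB
MB → LH
LH → WQ
LH → ZP
ZP → VX
ZP → NN
NN → XQ
XQ → FO
FO → TS
TS → CM
CM → QY
NC → BP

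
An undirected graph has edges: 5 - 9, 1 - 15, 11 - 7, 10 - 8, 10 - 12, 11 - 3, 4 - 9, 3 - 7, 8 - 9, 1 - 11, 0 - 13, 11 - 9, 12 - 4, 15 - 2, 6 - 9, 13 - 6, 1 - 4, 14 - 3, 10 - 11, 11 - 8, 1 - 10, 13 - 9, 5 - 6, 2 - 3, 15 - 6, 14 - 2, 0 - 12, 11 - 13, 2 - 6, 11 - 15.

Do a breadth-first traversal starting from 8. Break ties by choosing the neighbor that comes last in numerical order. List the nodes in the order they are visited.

Visit 8; enqueue 11, 10, 9 → queue [11, 10, 9]
Visit 11; enqueue 15, 13, 7, 3, 1 → queue [10, 9, 15, 13, 7, 3, 1]
Visit 10; enqueue 12 → queue [9, 15, 13, 7, 3, 1, 12]
Visit 9; enqueue 6, 5, 4 → queue [15, 13, 7, 3, 1, 12, 6, 5, 4]
Visit 15; enqueue 2 → queue [13, 7, 3, 1, 12, 6, 5, 4, 2]
Visit 13; enqueue 0 → queue [7, 3, 1, 12, 6, 5, 4, 2, 0]
Visit 7 → queue [3, 1, 12, 6, 5, 4, 2, 0]
Visit 3; enqueue 14 → queue [1, 12, 6, 5, 4, 2, 0, 14]
Visit 1 → queue [12, 6, 5, 4, 2, 0, 14]
Visit 12 → queue [6, 5, 4, 2, 0, 14]
Visit 6 → queue [5, 4, 2, 0, 14]
Visit 5 → queue [4, 2, 0, 14]
Visit 4 → queue [2, 0, 14]
Visit 2 → queue [0, 14]
Visit 0 → queue [14]
Visit 14 → queue []

8 11 10 9 15 13 7 3 1 12 6 5 4 2 0 14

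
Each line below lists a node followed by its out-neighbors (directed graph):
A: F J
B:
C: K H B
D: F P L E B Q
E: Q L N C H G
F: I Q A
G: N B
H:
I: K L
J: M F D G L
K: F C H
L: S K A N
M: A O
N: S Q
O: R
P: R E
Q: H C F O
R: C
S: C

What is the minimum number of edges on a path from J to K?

2

Level 0: J
Level 1: D, F, G, L, M
Level 2: A, B, E, I, K, N, O, P, Q, S
Level 3: C, H, R
K first appears at level 2.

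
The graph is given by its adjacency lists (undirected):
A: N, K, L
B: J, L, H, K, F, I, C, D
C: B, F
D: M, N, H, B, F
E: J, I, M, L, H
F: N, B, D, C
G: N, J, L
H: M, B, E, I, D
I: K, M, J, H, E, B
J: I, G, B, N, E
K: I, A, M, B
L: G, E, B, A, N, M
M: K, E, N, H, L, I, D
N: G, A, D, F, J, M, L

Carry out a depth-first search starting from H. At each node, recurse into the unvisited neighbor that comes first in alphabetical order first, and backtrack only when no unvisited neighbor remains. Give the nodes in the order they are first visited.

H, B, C, F, D, M, E, I, J, G, L, A, K, N

Visit H
H → B
B → C
C → F
F → D
D → M
M → E
E → I
I → J
J → G
G → L
L → A
A → K
A → N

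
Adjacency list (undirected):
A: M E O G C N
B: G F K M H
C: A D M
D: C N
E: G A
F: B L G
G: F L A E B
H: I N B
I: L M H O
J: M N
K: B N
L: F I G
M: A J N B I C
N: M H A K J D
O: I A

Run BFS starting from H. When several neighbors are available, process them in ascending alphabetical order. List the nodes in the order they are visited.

H B I N F G K M L O A D J E C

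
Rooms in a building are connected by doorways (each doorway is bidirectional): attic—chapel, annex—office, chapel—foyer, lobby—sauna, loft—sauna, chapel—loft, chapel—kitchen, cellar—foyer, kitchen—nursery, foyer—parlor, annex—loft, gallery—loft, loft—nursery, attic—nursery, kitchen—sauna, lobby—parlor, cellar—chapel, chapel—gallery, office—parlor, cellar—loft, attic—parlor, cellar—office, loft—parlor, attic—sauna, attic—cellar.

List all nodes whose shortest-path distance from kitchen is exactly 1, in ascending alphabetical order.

chapel, nursery, sauna

Level 0: kitchen
Level 1: chapel, nursery, sauna
Level 2: attic, cellar, foyer, gallery, lobby, loft
Level 3: annex, office, parlor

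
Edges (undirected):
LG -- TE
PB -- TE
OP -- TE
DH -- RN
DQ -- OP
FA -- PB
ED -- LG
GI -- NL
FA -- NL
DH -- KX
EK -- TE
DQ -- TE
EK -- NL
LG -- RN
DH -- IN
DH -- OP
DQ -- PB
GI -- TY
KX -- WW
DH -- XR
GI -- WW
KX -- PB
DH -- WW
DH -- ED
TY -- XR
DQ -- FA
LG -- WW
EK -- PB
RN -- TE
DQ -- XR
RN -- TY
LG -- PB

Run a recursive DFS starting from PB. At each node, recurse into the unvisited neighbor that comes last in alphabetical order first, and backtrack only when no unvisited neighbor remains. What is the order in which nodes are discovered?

PB -> TE -> RN -> TY -> XR -> DQ -> OP -> DH -> WW -> LG -> ED -> KX -> GI -> NL -> FA -> EK -> IN

Visit PB
PB → TE
TE → RN
RN → TY
TY → XR
XR → DQ
DQ → OP
OP → DH
DH → WW
WW → LG
LG → ED
WW → KX
WW → GI
GI → NL
NL → FA
NL → EK
DH → IN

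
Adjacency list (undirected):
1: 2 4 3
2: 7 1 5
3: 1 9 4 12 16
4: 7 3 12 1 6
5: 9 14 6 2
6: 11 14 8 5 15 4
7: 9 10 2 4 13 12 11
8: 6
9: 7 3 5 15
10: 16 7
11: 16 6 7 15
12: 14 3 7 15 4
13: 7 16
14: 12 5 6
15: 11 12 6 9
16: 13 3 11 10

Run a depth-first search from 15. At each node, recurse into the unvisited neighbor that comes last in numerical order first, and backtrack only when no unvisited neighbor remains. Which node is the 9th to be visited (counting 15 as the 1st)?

Visit 15
15 → 12
12 → 14
14 → 6
6 → 11
11 → 16
16 → 13
13 → 7
7 → 10
7 → 9
9 → 5
5 → 2
2 → 1
1 → 4
4 → 3
6 → 8

Visit order: 15, 12, 14, 6, 11, 16, 13, 7, 10, 9, 5, 2, 1, 4, 3, 8

10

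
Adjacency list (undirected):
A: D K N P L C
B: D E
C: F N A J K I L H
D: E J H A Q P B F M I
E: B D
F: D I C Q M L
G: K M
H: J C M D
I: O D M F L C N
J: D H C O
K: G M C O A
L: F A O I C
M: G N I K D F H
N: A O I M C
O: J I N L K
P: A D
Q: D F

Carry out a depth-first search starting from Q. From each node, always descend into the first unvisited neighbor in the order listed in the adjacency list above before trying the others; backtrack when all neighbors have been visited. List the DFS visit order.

Q → D → E → B → J → H → C → F → I → O → N → A → K → G → M → P → L

Visit Q
Q → D
D → E
E → B
D → J
J → H
H → C
C → F
F → I
I → O
O → N
N → A
A → K
K → G
G → M
A → P
A → L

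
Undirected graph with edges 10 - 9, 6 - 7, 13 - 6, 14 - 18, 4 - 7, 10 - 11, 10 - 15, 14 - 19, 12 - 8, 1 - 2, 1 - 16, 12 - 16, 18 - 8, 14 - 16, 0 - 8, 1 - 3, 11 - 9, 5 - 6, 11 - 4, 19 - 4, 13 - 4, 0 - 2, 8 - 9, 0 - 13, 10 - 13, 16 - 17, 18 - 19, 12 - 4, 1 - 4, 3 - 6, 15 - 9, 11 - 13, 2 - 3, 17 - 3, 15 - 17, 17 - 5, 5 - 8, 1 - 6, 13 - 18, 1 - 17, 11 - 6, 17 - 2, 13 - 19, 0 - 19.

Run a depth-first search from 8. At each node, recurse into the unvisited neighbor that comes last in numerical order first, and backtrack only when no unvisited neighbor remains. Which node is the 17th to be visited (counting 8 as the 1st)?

Visit 8
8 → 18
18 → 19
19 → 14
14 → 16
16 → 17
17 → 15
15 → 10
10 → 13
13 → 11
11 → 9
11 → 6
6 → 7
7 → 4
4 → 12
4 → 1
1 → 3
3 → 2
2 → 0
6 → 5

Visit order: 8, 18, 19, 14, 16, 17, 15, 10, 13, 11, 9, 6, 7, 4, 12, 1, 3, 2, 0, 5

3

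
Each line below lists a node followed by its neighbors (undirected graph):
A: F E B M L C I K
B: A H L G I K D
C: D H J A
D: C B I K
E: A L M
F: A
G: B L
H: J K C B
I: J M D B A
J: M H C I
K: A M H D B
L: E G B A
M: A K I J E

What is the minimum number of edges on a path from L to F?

2

Level 0: L
Level 1: A, B, E, G
Level 2: C, D, F, H, I, K, M
Level 3: J
F first appears at level 2.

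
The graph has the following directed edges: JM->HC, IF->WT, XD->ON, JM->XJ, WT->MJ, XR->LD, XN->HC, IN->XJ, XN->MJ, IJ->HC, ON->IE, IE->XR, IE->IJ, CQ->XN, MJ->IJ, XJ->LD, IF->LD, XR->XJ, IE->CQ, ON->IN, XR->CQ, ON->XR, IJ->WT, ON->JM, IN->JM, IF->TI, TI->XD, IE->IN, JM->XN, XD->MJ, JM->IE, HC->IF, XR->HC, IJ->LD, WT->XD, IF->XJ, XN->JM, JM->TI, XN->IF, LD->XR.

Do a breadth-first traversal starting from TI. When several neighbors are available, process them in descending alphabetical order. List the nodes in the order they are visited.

Visit TI; enqueue XD → queue [XD]
Visit XD; enqueue ON, MJ → queue [ON, MJ]
Visit ON; enqueue XR, JM, IN, IE → queue [MJ, XR, JM, IN, IE]
Visit MJ; enqueue IJ → queue [XR, JM, IN, IE, IJ]
Visit XR; enqueue XJ, LD, HC, CQ → queue [JM, IN, IE, IJ, XJ, LD, HC, CQ]
Visit JM; enqueue XN → queue [IN, IE, IJ, XJ, LD, HC, CQ, XN]
Visit IN → queue [IE, IJ, XJ, LD, HC, CQ, XN]
Visit IE → queue [IJ, XJ, LD, HC, CQ, XN]
Visit IJ; enqueue WT → queue [XJ, LD, HC, CQ, XN, WT]
Visit XJ → queue [LD, HC, CQ, XN, WT]
Visit LD → queue [HC, CQ, XN, WT]
Visit HC; enqueue IF → queue [CQ, XN, WT, IF]
Visit CQ → queue [XN, WT, IF]
Visit XN → queue [WT, IF]
Visit WT → queue [IF]
Visit IF → queue []

TI, XD, ON, MJ, XR, JM, IN, IE, IJ, XJ, LD, HC, CQ, XN, WT, IF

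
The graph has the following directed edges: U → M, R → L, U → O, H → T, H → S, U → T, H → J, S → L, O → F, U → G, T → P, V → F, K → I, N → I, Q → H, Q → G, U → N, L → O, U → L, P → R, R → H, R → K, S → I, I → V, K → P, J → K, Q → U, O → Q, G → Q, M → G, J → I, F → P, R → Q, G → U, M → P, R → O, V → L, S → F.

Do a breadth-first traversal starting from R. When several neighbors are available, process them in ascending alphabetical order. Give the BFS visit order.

Visit R; enqueue H, K, L, O, Q → queue [H, K, L, O, Q]
Visit H; enqueue J, S, T → queue [K, L, O, Q, J, S, T]
Visit K; enqueue I, P → queue [L, O, Q, J, S, T, I, P]
Visit L → queue [O, Q, J, S, T, I, P]
Visit O; enqueue F → queue [Q, J, S, T, I, P, F]
Visit Q; enqueue G, U → queue [J, S, T, I, P, F, G, U]
Visit J → queue [S, T, I, P, F, G, U]
Visit S → queue [T, I, P, F, G, U]
Visit T → queue [I, P, F, G, U]
Visit I; enqueue V → queue [P, F, G, U, V]
Visit P → queue [F, G, U, V]
Visit F → queue [G, U, V]
Visit G → queue [U, V]
Visit U; enqueue M, N → queue [V, M, N]
Visit V → queue [M, N]
Visit M → queue [N]
Visit N → queue []

R, H, K, L, O, Q, J, S, T, I, P, F, G, U, V, M, N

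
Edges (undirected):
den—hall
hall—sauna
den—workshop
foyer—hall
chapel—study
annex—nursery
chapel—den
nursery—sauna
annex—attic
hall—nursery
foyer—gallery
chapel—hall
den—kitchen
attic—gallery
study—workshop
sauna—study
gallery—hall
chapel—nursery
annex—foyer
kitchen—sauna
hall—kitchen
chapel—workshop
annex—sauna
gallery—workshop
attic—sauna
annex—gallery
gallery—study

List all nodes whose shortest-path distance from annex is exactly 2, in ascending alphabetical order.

chapel, hall, kitchen, study, workshop

Level 0: annex
Level 1: attic, foyer, gallery, nursery, sauna
Level 2: chapel, hall, kitchen, study, workshop
Level 3: den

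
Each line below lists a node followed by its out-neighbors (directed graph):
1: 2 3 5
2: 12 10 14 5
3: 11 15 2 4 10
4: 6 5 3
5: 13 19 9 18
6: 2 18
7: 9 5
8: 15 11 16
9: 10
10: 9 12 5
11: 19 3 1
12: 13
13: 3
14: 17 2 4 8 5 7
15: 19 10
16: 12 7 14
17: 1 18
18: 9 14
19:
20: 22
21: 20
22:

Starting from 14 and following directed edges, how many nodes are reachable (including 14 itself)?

19

BFS from 14 visits: 14, 2, 4, 5, 7, 8, 17, 10, 12, 3, 6, 9, 13, 18, 19, 11, 15, 16, 1
Reachable nodes: 19 of 22 total.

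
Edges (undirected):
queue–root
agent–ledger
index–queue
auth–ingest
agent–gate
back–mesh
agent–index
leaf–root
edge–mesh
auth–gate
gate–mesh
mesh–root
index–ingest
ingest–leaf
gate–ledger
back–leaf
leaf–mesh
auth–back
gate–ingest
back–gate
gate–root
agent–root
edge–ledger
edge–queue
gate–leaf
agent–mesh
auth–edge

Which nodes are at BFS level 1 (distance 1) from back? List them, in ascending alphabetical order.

auth, gate, leaf, mesh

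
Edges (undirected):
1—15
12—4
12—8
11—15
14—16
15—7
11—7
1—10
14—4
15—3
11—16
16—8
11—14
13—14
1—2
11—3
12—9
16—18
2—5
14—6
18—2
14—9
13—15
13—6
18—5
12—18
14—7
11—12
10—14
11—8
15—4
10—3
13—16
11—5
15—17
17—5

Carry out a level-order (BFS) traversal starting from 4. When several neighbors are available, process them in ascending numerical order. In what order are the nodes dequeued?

4 12 14 15 8 9 11 18 6 7 10 13 16 1 3 17 5 2

Visit 4; enqueue 12, 14, 15 → queue [12, 14, 15]
Visit 12; enqueue 8, 9, 11, 18 → queue [14, 15, 8, 9, 11, 18]
Visit 14; enqueue 6, 7, 10, 13, 16 → queue [15, 8, 9, 11, 18, 6, 7, 10, 13, 16]
Visit 15; enqueue 1, 3, 17 → queue [8, 9, 11, 18, 6, 7, 10, 13, 16, 1, 3, 17]
Visit 8 → queue [9, 11, 18, 6, 7, 10, 13, 16, 1, 3, 17]
Visit 9 → queue [11, 18, 6, 7, 10, 13, 16, 1, 3, 17]
Visit 11; enqueue 5 → queue [18, 6, 7, 10, 13, 16, 1, 3, 17, 5]
Visit 18; enqueue 2 → queue [6, 7, 10, 13, 16, 1, 3, 17, 5, 2]
Visit 6 → queue [7, 10, 13, 16, 1, 3, 17, 5, 2]
Visit 7 → queue [10, 13, 16, 1, 3, 17, 5, 2]
Visit 10 → queue [13, 16, 1, 3, 17, 5, 2]
Visit 13 → queue [16, 1, 3, 17, 5, 2]
Visit 16 → queue [1, 3, 17, 5, 2]
Visit 1 → queue [3, 17, 5, 2]
Visit 3 → queue [17, 5, 2]
Visit 17 → queue [5, 2]
Visit 5 → queue [2]
Visit 2 → queue []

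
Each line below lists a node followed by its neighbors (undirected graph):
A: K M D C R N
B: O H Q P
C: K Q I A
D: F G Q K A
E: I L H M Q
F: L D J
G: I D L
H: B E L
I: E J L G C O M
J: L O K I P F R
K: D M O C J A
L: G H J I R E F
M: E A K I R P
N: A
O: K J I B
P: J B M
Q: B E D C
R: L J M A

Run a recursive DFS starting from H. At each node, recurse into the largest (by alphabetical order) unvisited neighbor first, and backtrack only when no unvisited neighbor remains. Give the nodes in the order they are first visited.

H → L → R → M → P → J → O → K → D → Q → E → I → G → C → A → N → B → F

Visit H
H → L
L → R
R → M
M → P
P → J
J → O
O → K
K → D
D → Q
Q → E
E → I
I → G
I → C
C → A
A → N
Q → B
D → F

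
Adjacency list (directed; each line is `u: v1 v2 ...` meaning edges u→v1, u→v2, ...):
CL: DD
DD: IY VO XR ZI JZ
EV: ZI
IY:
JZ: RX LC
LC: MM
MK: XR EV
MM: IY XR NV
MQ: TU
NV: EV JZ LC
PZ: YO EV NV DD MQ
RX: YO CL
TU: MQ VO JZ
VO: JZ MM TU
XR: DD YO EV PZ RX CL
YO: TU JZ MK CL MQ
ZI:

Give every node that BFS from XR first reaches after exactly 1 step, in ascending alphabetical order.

CL, DD, EV, PZ, RX, YO

Level 0: XR
Level 1: CL, DD, EV, PZ, RX, YO
Level 2: IY, JZ, MK, MQ, NV, TU, VO, ZI
Level 3: LC, MM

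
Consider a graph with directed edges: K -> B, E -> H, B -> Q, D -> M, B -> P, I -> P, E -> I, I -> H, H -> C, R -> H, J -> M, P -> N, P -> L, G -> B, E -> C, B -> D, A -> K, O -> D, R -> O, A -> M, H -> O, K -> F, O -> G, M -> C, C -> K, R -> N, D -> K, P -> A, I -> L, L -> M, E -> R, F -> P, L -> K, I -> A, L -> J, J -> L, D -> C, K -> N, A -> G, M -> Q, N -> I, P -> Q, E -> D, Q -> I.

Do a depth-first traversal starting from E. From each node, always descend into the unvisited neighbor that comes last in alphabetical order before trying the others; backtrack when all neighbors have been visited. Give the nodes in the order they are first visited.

E → R → O → G → B → Q → I → P → N → L → M → C → K → F → J → A → H → D

Visit E
E → R
R → O
O → G
G → B
B → Q
Q → I
I → P
P → N
P → L
L → M
M → C
C → K
K → F
L → J
P → A
I → H
B → D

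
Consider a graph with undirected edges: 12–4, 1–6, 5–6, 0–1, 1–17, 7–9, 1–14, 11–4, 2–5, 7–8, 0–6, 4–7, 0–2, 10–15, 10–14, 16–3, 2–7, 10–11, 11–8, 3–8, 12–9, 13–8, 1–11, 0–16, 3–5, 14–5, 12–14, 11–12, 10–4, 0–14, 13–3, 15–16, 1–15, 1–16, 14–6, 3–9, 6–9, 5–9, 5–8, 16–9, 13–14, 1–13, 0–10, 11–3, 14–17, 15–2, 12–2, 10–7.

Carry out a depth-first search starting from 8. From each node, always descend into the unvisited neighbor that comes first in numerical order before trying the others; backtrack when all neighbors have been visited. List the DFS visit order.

8, 3, 5, 2, 0, 1, 6, 9, 7, 4, 10, 11, 12, 14, 13, 17, 15, 16

Visit 8
8 → 3
3 → 5
5 → 2
2 → 0
0 → 1
1 → 6
6 → 9
9 → 7
7 → 4
4 → 10
10 → 11
11 → 12
12 → 14
14 → 13
14 → 17
10 → 15
15 → 16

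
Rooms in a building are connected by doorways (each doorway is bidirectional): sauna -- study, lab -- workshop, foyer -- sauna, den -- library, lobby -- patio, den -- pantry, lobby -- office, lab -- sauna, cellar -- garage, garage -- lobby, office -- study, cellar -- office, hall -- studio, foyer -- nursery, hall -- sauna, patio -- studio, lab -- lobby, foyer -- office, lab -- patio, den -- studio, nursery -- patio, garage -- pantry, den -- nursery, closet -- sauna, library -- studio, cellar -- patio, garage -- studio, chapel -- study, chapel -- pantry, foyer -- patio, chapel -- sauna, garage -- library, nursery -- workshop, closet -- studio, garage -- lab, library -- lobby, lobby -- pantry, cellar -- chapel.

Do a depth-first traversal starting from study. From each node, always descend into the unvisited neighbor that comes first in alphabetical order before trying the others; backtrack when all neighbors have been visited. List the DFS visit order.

study chapel cellar garage lab lobby library den nursery foyer office patio studio closet sauna hall workshop pantry

Visit study
study → chapel
chapel → cellar
cellar → garage
garage → lab
lab → lobby
lobby → library
library → den
den → nursery
nursery → foyer
foyer → office
foyer → patio
patio → studio
studio → closet
closet → sauna
sauna → hall
nursery → workshop
den → pantry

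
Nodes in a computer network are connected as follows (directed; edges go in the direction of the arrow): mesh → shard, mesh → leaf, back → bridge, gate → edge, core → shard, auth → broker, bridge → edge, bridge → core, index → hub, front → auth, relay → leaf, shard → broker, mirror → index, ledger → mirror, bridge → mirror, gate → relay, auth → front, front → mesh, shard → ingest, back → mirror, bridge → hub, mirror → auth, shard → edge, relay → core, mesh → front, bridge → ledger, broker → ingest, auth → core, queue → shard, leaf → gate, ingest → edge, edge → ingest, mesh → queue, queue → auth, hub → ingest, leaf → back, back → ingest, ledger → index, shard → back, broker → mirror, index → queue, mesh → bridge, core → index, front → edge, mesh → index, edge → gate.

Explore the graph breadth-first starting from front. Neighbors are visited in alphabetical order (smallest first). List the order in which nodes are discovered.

front auth edge mesh broker core gate ingest bridge index leaf queue shard mirror relay hub ledger back

Visit front; enqueue auth, edge, mesh → queue [auth, edge, mesh]
Visit auth; enqueue broker, core → queue [edge, mesh, broker, core]
Visit edge; enqueue gate, ingest → queue [mesh, broker, core, gate, ingest]
Visit mesh; enqueue bridge, index, leaf, queue, shard → queue [broker, core, gate, ingest, bridge, index, leaf, queue, shard]
Visit broker; enqueue mirror → queue [core, gate, ingest, bridge, index, leaf, queue, shard, mirror]
Visit core → queue [gate, ingest, bridge, index, leaf, queue, shard, mirror]
Visit gate; enqueue relay → queue [ingest, bridge, index, leaf, queue, shard, mirror, relay]
Visit ingest → queue [bridge, index, leaf, queue, shard, mirror, relay]
Visit bridge; enqueue hub, ledger → queue [index, leaf, queue, shard, mirror, relay, hub, ledger]
Visit index → queue [leaf, queue, shard, mirror, relay, hub, ledger]
Visit leaf; enqueue back → queue [queue, shard, mirror, relay, hub, ledger, back]
Visit queue → queue [shard, mirror, relay, hub, ledger, back]
Visit shard → queue [mirror, relay, hub, ledger, back]
Visit mirror → queue [relay, hub, ledger, back]
Visit relay → queue [hub, ledger, back]
Visit hub → queue [ledger, back]
Visit ledger → queue [back]
Visit back → queue []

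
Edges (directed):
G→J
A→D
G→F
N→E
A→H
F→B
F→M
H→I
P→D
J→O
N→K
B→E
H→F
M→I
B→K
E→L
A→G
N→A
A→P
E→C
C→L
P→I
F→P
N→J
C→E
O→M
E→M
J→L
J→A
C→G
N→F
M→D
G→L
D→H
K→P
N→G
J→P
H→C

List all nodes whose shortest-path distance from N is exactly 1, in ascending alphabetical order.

Level 0: N
Level 1: A, E, F, G, J, K
Level 2: B, C, D, H, L, M, O, P
Level 3: I

A, E, F, G, J, K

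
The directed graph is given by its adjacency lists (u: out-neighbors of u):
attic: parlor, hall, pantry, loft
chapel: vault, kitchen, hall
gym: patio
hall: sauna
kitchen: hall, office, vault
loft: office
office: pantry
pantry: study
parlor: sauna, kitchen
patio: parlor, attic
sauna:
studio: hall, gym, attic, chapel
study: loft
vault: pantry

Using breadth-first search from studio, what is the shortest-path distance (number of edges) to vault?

Level 0: studio
Level 1: attic, chapel, gym, hall
Level 2: kitchen, loft, pantry, parlor, patio, sauna, vault
Level 3: office, study
vault first appears at level 2.

2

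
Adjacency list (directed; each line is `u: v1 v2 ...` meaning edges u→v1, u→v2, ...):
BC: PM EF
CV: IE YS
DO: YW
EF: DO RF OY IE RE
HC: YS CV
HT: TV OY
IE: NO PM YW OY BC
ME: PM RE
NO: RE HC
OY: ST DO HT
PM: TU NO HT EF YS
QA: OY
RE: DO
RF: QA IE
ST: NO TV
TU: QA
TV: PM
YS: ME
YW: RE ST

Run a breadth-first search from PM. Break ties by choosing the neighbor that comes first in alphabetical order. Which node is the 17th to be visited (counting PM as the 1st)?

BC

Visit PM; enqueue EF, HT, NO, TU, YS → queue [EF, HT, NO, TU, YS]
Visit EF; enqueue DO, IE, OY, RE, RF → queue [HT, NO, TU, YS, DO, IE, OY, RE, RF]
Visit HT; enqueue TV → queue [NO, TU, YS, DO, IE, OY, RE, RF, TV]
Visit NO; enqueue HC → queue [TU, YS, DO, IE, OY, RE, RF, TV, HC]
Visit TU; enqueue QA → queue [YS, DO, IE, OY, RE, RF, TV, HC, QA]
Visit YS; enqueue ME → queue [DO, IE, OY, RE, RF, TV, HC, QA, ME]
Visit DO; enqueue YW → queue [IE, OY, RE, RF, TV, HC, QA, ME, YW]
Visit IE; enqueue BC → queue [OY, RE, RF, TV, HC, QA, ME, YW, BC]
Visit OY; enqueue ST → queue [RE, RF, TV, HC, QA, ME, YW, BC, ST]
Visit RE → queue [RF, TV, HC, QA, ME, YW, BC, ST]
Visit RF → queue [TV, HC, QA, ME, YW, BC, ST]
Visit TV → queue [HC, QA, ME, YW, BC, ST]
Visit HC; enqueue CV → queue [QA, ME, YW, BC, ST, CV]
Visit QA → queue [ME, YW, BC, ST, CV]
Visit ME → queue [YW, BC, ST, CV]
Visit YW → queue [BC, ST, CV]
Visit BC → queue [ST, CV]
Visit ST → queue [CV]
Visit CV → queue []

Visit order: PM, EF, HT, NO, TU, YS, DO, IE, OY, RE, RF, TV, HC, QA, ME, YW, BC, ST, CV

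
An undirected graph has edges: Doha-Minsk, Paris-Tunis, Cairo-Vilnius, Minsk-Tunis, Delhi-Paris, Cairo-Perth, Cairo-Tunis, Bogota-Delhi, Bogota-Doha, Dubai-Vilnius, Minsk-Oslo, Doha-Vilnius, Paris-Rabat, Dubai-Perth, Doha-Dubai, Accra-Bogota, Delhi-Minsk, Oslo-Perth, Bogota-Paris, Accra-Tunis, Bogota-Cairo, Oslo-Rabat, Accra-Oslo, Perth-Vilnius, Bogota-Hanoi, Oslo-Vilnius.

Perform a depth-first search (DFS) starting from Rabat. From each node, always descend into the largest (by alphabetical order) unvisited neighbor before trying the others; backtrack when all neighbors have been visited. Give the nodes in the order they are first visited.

Rabat Paris Tunis Minsk Oslo Vilnius Perth Dubai Doha Bogota Hanoi Delhi Cairo Accra

Visit Rabat
Rabat → Paris
Paris → Tunis
Tunis → Minsk
Minsk → Oslo
Oslo → Vilnius
Vilnius → Perth
Perth → Dubai
Dubai → Doha
Doha → Bogota
Bogota → Hanoi
Bogota → Delhi
Bogota → Cairo
Bogota → Accra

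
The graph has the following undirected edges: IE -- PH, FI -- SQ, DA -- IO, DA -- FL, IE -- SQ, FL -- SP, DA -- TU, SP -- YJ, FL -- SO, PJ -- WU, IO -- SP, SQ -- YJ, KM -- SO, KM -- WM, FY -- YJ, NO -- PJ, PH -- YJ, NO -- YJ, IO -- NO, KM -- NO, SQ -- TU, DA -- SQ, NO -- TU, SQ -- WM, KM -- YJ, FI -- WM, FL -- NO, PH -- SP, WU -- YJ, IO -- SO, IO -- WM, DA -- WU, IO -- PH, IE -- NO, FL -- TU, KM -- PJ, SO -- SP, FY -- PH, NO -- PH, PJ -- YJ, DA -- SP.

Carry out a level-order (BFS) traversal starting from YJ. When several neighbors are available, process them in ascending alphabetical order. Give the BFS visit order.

Visit YJ; enqueue FY, KM, NO, PH, PJ, SP, SQ, WU → queue [FY, KM, NO, PH, PJ, SP, SQ, WU]
Visit FY → queue [KM, NO, PH, PJ, SP, SQ, WU]
Visit KM; enqueue SO, WM → queue [NO, PH, PJ, SP, SQ, WU, SO, WM]
Visit NO; enqueue FL, IE, IO, TU → queue [PH, PJ, SP, SQ, WU, SO, WM, FL, IE, IO, TU]
Visit PH → queue [PJ, SP, SQ, WU, SO, WM, FL, IE, IO, TU]
Visit PJ → queue [SP, SQ, WU, SO, WM, FL, IE, IO, TU]
Visit SP; enqueue DA → queue [SQ, WU, SO, WM, FL, IE, IO, TU, DA]
Visit SQ; enqueue FI → queue [WU, SO, WM, FL, IE, IO, TU, DA, FI]
Visit WU → queue [SO, WM, FL, IE, IO, TU, DA, FI]
Visit SO → queue [WM, FL, IE, IO, TU, DA, FI]
Visit WM → queue [FL, IE, IO, TU, DA, FI]
Visit FL → queue [IE, IO, TU, DA, FI]
Visit IE → queue [IO, TU, DA, FI]
Visit IO → queue [TU, DA, FI]
Visit TU → queue [DA, FI]
Visit DA → queue [FI]
Visit FI → queue []

YJ FY KM NO PH PJ SP SQ WU SO WM FL IE IO TU DA FI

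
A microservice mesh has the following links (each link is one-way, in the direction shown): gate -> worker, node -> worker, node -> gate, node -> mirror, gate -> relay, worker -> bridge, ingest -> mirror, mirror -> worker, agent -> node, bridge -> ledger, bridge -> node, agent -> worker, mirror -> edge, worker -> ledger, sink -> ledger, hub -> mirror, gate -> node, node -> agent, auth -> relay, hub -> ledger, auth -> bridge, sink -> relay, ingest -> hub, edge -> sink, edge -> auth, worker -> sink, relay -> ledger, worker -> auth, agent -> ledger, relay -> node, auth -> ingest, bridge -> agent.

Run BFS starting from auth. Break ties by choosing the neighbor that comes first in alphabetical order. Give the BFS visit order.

auth bridge ingest relay agent ledger node hub mirror worker gate edge sink

Visit auth; enqueue bridge, ingest, relay → queue [bridge, ingest, relay]
Visit bridge; enqueue agent, ledger, node → queue [ingest, relay, agent, ledger, node]
Visit ingest; enqueue hub, mirror → queue [relay, agent, ledger, node, hub, mirror]
Visit relay → queue [agent, ledger, node, hub, mirror]
Visit agent; enqueue worker → queue [ledger, node, hub, mirror, worker]
Visit ledger → queue [node, hub, mirror, worker]
Visit node; enqueue gate → queue [hub, mirror, worker, gate]
Visit hub → queue [mirror, worker, gate]
Visit mirror; enqueue edge → queue [worker, gate, edge]
Visit worker; enqueue sink → queue [gate, edge, sink]
Visit gate → queue [edge, sink]
Visit edge → queue [sink]
Visit sink → queue []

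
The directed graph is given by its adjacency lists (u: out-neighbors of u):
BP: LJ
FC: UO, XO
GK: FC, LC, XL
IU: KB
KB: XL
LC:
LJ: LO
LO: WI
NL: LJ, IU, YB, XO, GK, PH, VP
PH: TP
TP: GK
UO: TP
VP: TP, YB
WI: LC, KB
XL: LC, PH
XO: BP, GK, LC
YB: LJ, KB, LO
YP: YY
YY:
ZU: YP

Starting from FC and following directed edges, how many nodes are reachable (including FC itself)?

BFS from FC visits: FC, UO, XO, TP, BP, GK, LC, LJ, XL, LO, PH, WI, KB
Reachable nodes: 13 of 20 total.

13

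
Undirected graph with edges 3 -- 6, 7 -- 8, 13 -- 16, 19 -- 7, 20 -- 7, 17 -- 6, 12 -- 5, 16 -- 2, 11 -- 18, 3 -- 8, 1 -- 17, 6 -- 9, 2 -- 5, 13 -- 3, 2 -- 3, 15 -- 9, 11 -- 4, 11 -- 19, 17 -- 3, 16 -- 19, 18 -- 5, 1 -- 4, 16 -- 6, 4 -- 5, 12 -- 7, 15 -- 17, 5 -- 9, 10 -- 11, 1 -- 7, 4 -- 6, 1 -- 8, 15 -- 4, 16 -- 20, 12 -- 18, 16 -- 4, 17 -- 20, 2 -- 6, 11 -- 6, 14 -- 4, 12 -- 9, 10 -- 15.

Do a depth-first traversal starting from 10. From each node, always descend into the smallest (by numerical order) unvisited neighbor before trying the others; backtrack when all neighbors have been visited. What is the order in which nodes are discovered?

10, 11, 4, 1, 7, 8, 3, 2, 5, 9, 6, 16, 13, 19, 20, 17, 15, 12, 18, 14

Visit 10
10 → 11
11 → 4
4 → 1
1 → 7
7 → 8
8 → 3
3 → 2
2 → 5
5 → 9
9 → 6
6 → 16
16 → 13
16 → 19
16 → 20
20 → 17
17 → 15
9 → 12
12 → 18
4 → 14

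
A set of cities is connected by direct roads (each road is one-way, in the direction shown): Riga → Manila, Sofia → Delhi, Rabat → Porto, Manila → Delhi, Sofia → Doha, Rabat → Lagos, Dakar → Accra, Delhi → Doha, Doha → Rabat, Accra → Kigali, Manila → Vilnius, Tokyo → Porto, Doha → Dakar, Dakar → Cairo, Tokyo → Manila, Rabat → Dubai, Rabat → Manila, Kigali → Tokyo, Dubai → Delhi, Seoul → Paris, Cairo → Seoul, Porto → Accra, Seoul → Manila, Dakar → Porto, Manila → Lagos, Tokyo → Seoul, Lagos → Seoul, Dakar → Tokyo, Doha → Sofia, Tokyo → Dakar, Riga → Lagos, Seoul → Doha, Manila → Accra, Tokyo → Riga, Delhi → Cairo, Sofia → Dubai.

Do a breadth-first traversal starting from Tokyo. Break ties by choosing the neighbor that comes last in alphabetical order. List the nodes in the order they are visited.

Tokyo, Seoul, Riga, Porto, Manila, Dakar, Paris, Doha, Lagos, Accra, Vilnius, Delhi, Cairo, Sofia, Rabat, Kigali, Dubai

Visit Tokyo; enqueue Seoul, Riga, Porto, Manila, Dakar → queue [Seoul, Riga, Porto, Manila, Dakar]
Visit Seoul; enqueue Paris, Doha → queue [Riga, Porto, Manila, Dakar, Paris, Doha]
Visit Riga; enqueue Lagos → queue [Porto, Manila, Dakar, Paris, Doha, Lagos]
Visit Porto; enqueue Accra → queue [Manila, Dakar, Paris, Doha, Lagos, Accra]
Visit Manila; enqueue Vilnius, Delhi → queue [Dakar, Paris, Doha, Lagos, Accra, Vilnius, Delhi]
Visit Dakar; enqueue Cairo → queue [Paris, Doha, Lagos, Accra, Vilnius, Delhi, Cairo]
Visit Paris → queue [Doha, Lagos, Accra, Vilnius, Delhi, Cairo]
Visit Doha; enqueue Sofia, Rabat → queue [Lagos, Accra, Vilnius, Delhi, Cairo, Sofia, Rabat]
Visit Lagos → queue [Accra, Vilnius, Delhi, Cairo, Sofia, Rabat]
Visit Accra; enqueue Kigali → queue [Vilnius, Delhi, Cairo, Sofia, Rabat, Kigali]
Visit Vilnius → queue [Delhi, Cairo, Sofia, Rabat, Kigali]
Visit Delhi → queue [Cairo, Sofia, Rabat, Kigali]
Visit Cairo → queue [Sofia, Rabat, Kigali]
Visit Sofia; enqueue Dubai → queue [Rabat, Kigali, Dubai]
Visit Rabat → queue [Kigali, Dubai]
Visit Kigali → queue [Dubai]
Visit Dubai → queue []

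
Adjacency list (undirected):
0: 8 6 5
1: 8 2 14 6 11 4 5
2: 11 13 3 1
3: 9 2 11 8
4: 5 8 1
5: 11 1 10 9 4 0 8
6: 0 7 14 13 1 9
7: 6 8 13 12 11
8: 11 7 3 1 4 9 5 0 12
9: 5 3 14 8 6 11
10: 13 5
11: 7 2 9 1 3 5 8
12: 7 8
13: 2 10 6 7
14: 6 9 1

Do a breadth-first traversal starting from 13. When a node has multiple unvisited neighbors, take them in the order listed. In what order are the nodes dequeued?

13 → 2 → 10 → 6 → 7 → 11 → 3 → 1 → 5 → 0 → 14 → 9 → 8 → 12 → 4

Visit 13; enqueue 2, 10, 6, 7 → queue [2, 10, 6, 7]
Visit 2; enqueue 11, 3, 1 → queue [10, 6, 7, 11, 3, 1]
Visit 10; enqueue 5 → queue [6, 7, 11, 3, 1, 5]
Visit 6; enqueue 0, 14, 9 → queue [7, 11, 3, 1, 5, 0, 14, 9]
Visit 7; enqueue 8, 12 → queue [11, 3, 1, 5, 0, 14, 9, 8, 12]
Visit 11 → queue [3, 1, 5, 0, 14, 9, 8, 12]
Visit 3 → queue [1, 5, 0, 14, 9, 8, 12]
Visit 1; enqueue 4 → queue [5, 0, 14, 9, 8, 12, 4]
Visit 5 → queue [0, 14, 9, 8, 12, 4]
Visit 0 → queue [14, 9, 8, 12, 4]
Visit 14 → queue [9, 8, 12, 4]
Visit 9 → queue [8, 12, 4]
Visit 8 → queue [12, 4]
Visit 12 → queue [4]
Visit 4 → queue []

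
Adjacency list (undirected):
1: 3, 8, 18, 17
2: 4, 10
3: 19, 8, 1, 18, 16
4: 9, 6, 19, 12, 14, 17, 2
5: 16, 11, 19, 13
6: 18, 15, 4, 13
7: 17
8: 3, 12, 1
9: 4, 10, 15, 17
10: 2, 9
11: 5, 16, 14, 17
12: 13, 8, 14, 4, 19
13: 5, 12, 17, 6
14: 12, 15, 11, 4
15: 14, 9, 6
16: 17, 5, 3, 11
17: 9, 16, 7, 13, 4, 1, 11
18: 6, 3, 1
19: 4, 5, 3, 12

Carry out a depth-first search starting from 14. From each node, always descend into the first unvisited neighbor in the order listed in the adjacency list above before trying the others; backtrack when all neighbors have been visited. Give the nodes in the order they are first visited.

14 12 13 5 16 17 9 4 6 18 3 19 8 1 15 2 10 7 11

Visit 14
14 → 12
12 → 13
13 → 5
5 → 16
16 → 17
17 → 9
9 → 4
4 → 6
6 → 18
18 → 3
3 → 19
3 → 8
8 → 1
6 → 15
4 → 2
2 → 10
17 → 7
17 → 11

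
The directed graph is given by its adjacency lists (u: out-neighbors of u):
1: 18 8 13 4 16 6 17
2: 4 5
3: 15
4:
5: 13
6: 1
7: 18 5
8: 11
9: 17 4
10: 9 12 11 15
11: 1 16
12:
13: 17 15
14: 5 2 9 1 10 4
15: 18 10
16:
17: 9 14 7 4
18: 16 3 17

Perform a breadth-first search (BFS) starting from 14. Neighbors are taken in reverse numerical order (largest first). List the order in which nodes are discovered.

Visit 14; enqueue 10, 9, 5, 4, 2, 1 → queue [10, 9, 5, 4, 2, 1]
Visit 10; enqueue 15, 12, 11 → queue [9, 5, 4, 2, 1, 15, 12, 11]
Visit 9; enqueue 17 → queue [5, 4, 2, 1, 15, 12, 11, 17]
Visit 5; enqueue 13 → queue [4, 2, 1, 15, 12, 11, 17, 13]
Visit 4 → queue [2, 1, 15, 12, 11, 17, 13]
Visit 2 → queue [1, 15, 12, 11, 17, 13]
Visit 1; enqueue 18, 16, 8, 6 → queue [15, 12, 11, 17, 13, 18, 16, 8, 6]
Visit 15 → queue [12, 11, 17, 13, 18, 16, 8, 6]
Visit 12 → queue [11, 17, 13, 18, 16, 8, 6]
Visit 11 → queue [17, 13, 18, 16, 8, 6]
Visit 17; enqueue 7 → queue [13, 18, 16, 8, 6, 7]
Visit 13 → queue [18, 16, 8, 6, 7]
Visit 18; enqueue 3 → queue [16, 8, 6, 7, 3]
Visit 16 → queue [8, 6, 7, 3]
Visit 8 → queue [6, 7, 3]
Visit 6 → queue [7, 3]
Visit 7 → queue [3]
Visit 3 → queue []

14, 10, 9, 5, 4, 2, 1, 15, 12, 11, 17, 13, 18, 16, 8, 6, 7, 3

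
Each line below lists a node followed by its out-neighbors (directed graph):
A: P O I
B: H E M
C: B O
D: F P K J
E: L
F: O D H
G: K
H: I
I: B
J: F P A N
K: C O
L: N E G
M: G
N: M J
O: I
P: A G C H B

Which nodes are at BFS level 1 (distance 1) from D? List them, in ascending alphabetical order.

Level 0: D
Level 1: F, J, K, P
Level 2: A, B, C, G, H, N, O
Level 3: E, I, M
Level 4: L

F, J, K, P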